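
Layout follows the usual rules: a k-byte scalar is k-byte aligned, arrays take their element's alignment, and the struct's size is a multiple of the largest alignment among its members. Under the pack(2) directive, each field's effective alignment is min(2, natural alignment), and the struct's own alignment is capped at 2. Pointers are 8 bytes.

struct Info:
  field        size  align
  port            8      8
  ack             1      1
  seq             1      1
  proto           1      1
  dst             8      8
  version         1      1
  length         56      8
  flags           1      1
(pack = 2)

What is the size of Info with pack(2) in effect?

80

port at 0 (size 8, align 2) → ends 8
ack at 8 (size 1, align 1) → ends 9
seq at 9 (size 1, align 1) → ends 10
proto at 10 (size 1, align 1) → ends 11
pad 1 to align 2 for dst
dst at 12 (size 8, align 2) → ends 20
version at 20 (size 1, align 1) → ends 21
pad 1 to align 2 for length
length at 22 (size 56, align 2) → ends 78
flags at 78 (size 1, align 1) → ends 79
tail pad 1 to reach multiple of 2
total 80 bytes, alignment 2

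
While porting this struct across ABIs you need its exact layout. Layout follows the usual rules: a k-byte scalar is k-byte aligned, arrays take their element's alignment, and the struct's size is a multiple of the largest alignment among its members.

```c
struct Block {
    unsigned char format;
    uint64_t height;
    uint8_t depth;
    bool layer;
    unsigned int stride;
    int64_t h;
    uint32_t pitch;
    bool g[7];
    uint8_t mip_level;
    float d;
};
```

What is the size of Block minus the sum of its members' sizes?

@0: format [1B, align 1] → 1
+7 pad (align 8)
@8: height [8B, align 8] → 16
@16: depth [1B, align 1] → 17
@17: layer [1B, align 1] → 18
+2 pad (align 4)
@20: stride [4B, align 4] → 24
@24: h [8B, align 8] → 32
@32: pitch [4B, align 4] → 36
@36: g [7B, align 1] → 43
@43: mip_level [1B, align 1] → 44
@44: d [4B, align 4] → 48
size 48, align 8
data bytes 39, size 48 → padding 9

9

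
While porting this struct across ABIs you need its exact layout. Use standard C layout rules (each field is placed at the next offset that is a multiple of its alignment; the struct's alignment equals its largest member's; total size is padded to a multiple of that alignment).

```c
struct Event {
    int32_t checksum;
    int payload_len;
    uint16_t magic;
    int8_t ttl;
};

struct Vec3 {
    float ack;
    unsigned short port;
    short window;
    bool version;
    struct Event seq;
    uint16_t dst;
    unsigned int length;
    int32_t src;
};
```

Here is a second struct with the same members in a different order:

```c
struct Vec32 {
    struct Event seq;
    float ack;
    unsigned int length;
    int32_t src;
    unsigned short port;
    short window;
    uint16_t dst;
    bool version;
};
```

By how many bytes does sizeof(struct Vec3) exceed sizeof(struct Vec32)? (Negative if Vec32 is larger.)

Event: @0: checksum [4B, align 4] → 4; @4: payload_len [4B, align 4] → 8; @8: magic [2B, align 2] → 10; @10: ttl [1B, align 1] → 11; +1 tail pad (align 4); size 12, align 4
@0: ack [4B, align 4] → 4
@4: port [2B, align 2] → 6
@6: window [2B, align 2] → 8
@8: version [1B, align 1] → 9
+3 pad (align 4)
@12: seq [12B, align 4] → 24
@24: dst [2B, align 2] → 26
+2 pad (align 4)
@28: length [4B, align 4] → 32
@32: src [4B, align 4] → 36
size 36, align 4
— Vec32 —
@0: seq [12B, align 4] → 12
@12: ack [4B, align 4] → 16
@16: length [4B, align 4] → 20
@20: src [4B, align 4] → 24
@24: port [2B, align 2] → 26
@26: window [2B, align 2] → 28
@28: dst [2B, align 2] → 30
@30: version [1B, align 1] → 31
+1 tail pad (align 4)
size 32, align 4
36 − 32 = 4

4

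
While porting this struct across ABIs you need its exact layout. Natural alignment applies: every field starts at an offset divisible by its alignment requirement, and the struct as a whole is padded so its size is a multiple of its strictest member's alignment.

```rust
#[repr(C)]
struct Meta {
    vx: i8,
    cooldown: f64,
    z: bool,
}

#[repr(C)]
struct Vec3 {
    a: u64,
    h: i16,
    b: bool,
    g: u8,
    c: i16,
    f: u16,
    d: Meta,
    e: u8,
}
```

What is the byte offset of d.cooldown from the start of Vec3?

Meta: 0..1  vx  (1B, 1-aligned); 1..8  -- padding (7B); 8..16  cooldown  (8B, 8-aligned); 16..17  z  (1B, 1-aligned); 17..24  -- tail padding (7B); sizeof = 24, alignof = 8
0..8  a  (8B, 8-aligned)
8..10  h  (2B, 2-aligned)
10..11  b  (1B, 1-aligned)
11..12  g  (1B, 1-aligned)
12..14  c  (2B, 2-aligned)
14..16  f  (2B, 2-aligned)
16..40  d  (24B, 8-aligned)
within Meta: cooldown at 8
16 + 8 = 24

24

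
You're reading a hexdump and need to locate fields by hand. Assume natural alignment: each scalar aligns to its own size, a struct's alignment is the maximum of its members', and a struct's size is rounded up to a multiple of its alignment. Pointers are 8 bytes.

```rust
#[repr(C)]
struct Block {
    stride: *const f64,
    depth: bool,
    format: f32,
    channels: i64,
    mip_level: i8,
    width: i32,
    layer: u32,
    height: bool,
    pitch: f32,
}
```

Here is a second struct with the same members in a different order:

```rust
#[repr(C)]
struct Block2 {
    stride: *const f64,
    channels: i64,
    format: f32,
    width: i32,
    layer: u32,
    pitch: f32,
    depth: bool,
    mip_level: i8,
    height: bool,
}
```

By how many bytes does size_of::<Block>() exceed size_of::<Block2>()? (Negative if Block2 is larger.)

8

@0: stride [8B, align 8] → 8
@8: depth [1B, align 1] → 9
+3 pad (align 4)
@12: format [4B, align 4] → 16
@16: channels [8B, align 8] → 24
@24: mip_level [1B, align 1] → 25
+3 pad (align 4)
@28: width [4B, align 4] → 32
@32: layer [4B, align 4] → 36
@36: height [1B, align 1] → 37
+3 pad (align 4)
@40: pitch [4B, align 4] → 44
+4 tail pad (align 8)
size 48, align 8
— Block2 —
@0: stride [8B, align 8] → 8
@8: channels [8B, align 8] → 16
@16: format [4B, align 4] → 20
@20: width [4B, align 4] → 24
@24: layer [4B, align 4] → 28
@28: pitch [4B, align 4] → 32
@32: depth [1B, align 1] → 33
@33: mip_level [1B, align 1] → 34
@34: height [1B, align 1] → 35
+5 tail pad (align 8)
size 40, align 8
48 − 40 = 8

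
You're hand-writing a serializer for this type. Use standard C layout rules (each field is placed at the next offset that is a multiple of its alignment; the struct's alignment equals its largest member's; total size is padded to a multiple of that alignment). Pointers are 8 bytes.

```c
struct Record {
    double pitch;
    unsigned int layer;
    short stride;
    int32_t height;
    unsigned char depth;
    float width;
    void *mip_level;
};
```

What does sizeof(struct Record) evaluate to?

@0: pitch [8B, align 8] → 8
@8: layer [4B, align 4] → 12
@12: stride [2B, align 2] → 14
+2 pad (align 4)
@16: height [4B, align 4] → 20
@20: depth [1B, align 1] → 21
+3 pad (align 4)
@24: width [4B, align 4] → 28
+4 pad (align 8)
@32: mip_level [8B, align 8] → 40
size 40, align 8

40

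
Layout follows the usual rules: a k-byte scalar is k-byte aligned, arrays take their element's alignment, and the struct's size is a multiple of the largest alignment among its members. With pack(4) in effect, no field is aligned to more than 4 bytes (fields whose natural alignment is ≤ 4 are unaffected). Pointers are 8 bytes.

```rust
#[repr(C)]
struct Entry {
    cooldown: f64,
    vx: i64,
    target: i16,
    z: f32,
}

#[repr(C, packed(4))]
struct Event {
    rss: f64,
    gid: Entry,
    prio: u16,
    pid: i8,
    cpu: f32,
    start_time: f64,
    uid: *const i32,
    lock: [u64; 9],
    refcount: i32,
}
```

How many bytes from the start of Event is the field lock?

Entry: 0..8  cooldown  (8B, 8-aligned); 8..16  vx  (8B, 8-aligned); 16..18  target  (2B, 2-aligned); 18..20  -- padding (2B); 20..24  z  (4B, 4-aligned); sizeof = 24, alignof = 8
0..8  rss  (8B, 4-aligned)
8..32  gid  (24B, 4-aligned)
32..34  prio  (2B, 2-aligned)
34..35  pid  (1B, 1-aligned)
35..36  -- padding (1B)
36..40  cpu  (4B, 4-aligned)
40..48  start_time  (8B, 4-aligned)
48..56  uid  (8B, 4-aligned)
56..128  lock  (72B, 4-aligned)

56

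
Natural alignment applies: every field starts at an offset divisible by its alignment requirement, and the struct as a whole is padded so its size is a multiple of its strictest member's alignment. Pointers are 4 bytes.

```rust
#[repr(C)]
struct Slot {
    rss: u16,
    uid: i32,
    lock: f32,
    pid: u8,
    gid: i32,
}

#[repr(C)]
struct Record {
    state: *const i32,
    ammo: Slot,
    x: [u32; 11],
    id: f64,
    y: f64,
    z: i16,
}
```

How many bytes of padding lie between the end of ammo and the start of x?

Slot: rss at 0 (size 2, align 2) → ends 2; pad 2 to align 4 for uid; uid at 4 (size 4, align 4) → ends 8; lock at 8 (size 4, align 4) → ends 12; pid at 12 (size 1, align 1) → ends 13; pad 3 to align 4 for gid; gid at 16 (size 4, align 4) → ends 20; total 20 bytes, alignment 4
state at 0 (size 4, align 4) → ends 4
ammo at 4 (size 20, align 4) → ends 24
x at 24 (size 44, align 4) → ends 68

0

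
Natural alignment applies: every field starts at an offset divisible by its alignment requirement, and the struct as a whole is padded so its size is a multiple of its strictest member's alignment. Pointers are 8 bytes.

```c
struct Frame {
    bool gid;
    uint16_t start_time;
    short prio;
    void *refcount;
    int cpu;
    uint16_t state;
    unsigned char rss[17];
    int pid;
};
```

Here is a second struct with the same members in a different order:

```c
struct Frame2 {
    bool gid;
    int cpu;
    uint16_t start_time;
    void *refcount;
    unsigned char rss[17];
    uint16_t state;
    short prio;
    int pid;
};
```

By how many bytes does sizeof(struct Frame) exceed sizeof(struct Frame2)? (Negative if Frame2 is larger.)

gid at 0 (size 1, align 1) → ends 1
pad 1 to align 2 for start_time
start_time at 2 (size 2, align 2) → ends 4
prio at 4 (size 2, align 2) → ends 6
pad 2 to align 8 for refcount
refcount at 8 (size 8, align 8) → ends 16
cpu at 16 (size 4, align 4) → ends 20
state at 20 (size 2, align 2) → ends 22
rss at 22 (size 17, align 1) → ends 39
pad 1 to align 4 for pid
pid at 40 (size 4, align 4) → ends 44
tail pad 4 to reach multiple of 8
total 48 bytes, alignment 8
— Frame2 —
gid at 0 (size 1, align 1) → ends 1
pad 3 to align 4 for cpu
cpu at 4 (size 4, align 4) → ends 8
start_time at 8 (size 2, align 2) → ends 10
pad 6 to align 8 for refcount
refcount at 16 (size 8, align 8) → ends 24
rss at 24 (size 17, align 1) → ends 41
pad 1 to align 2 for state
state at 42 (size 2, align 2) → ends 44
prio at 44 (size 2, align 2) → ends 46
pad 2 to align 4 for pid
pid at 48 (size 4, align 4) → ends 52
tail pad 4 to reach multiple of 8
total 56 bytes, alignment 8
48 − 56 = -8

-8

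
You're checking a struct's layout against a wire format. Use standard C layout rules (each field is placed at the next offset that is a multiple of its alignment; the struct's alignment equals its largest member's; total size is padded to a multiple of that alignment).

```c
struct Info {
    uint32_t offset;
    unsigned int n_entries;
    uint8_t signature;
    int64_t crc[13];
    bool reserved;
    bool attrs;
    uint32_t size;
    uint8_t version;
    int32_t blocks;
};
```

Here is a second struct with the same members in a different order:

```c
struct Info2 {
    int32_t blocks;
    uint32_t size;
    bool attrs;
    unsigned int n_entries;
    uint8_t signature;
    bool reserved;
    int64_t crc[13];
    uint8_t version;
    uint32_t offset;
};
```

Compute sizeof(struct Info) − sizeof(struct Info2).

0..4  offset  (4B, 4-aligned)
4..8  n_entries  (4B, 4-aligned)
8..9  signature  (1B, 1-aligned)
9..16  -- padding (7B)
16..120  crc  (104B, 8-aligned)
120..121  reserved  (1B, 1-aligned)
121..122  attrs  (1B, 1-aligned)
122..124  -- padding (2B)
124..128  size  (4B, 4-aligned)
128..129  version  (1B, 1-aligned)
129..132  -- padding (3B)
132..136  blocks  (4B, 4-aligned)
sizeof = 136, alignof = 8
— Info2 —
0..4  blocks  (4B, 4-aligned)
4..8  size  (4B, 4-aligned)
8..9  attrs  (1B, 1-aligned)
9..12  -- padding (3B)
12..16  n_entries  (4B, 4-aligned)
16..17  signature  (1B, 1-aligned)
17..18  reserved  (1B, 1-aligned)
18..24  -- padding (6B)
24..128  crc  (104B, 8-aligned)
128..129  version  (1B, 1-aligned)
129..132  -- padding (3B)
132..136  offset  (4B, 4-aligned)
sizeof = 136, alignof = 8
136 − 136 = 0

0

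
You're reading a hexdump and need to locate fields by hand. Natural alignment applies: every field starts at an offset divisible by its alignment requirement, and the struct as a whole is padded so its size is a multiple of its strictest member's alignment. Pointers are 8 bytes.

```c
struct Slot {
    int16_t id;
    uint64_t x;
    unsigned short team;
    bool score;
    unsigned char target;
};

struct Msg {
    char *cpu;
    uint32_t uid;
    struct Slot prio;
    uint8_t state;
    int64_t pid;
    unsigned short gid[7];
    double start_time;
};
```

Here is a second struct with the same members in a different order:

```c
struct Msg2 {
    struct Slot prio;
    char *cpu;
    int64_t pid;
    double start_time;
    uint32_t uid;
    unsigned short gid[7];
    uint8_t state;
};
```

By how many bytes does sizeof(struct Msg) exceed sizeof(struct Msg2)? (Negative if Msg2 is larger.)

8

Slot: id at 0 (size 2, align 2) → ends 2; pad 6 to align 8 for x; x at 8 (size 8, align 8) → ends 16; team at 16 (size 2, align 2) → ends 18; score at 18 (size 1, align 1) → ends 19; target at 19 (size 1, align 1) → ends 20; tail pad 4 to reach multiple of 8; total 24 bytes, alignment 8
cpu at 0 (size 8, align 8) → ends 8
uid at 8 (size 4, align 4) → ends 12
pad 4 to align 8 for prio
prio at 16 (size 24, align 8) → ends 40
state at 40 (size 1, align 1) → ends 41
pad 7 to align 8 for pid
pid at 48 (size 8, align 8) → ends 56
gid at 56 (size 14, align 2) → ends 70
pad 2 to align 8 for start_time
start_time at 72 (size 8, align 8) → ends 80
total 80 bytes, alignment 8
— Msg2 —
prio at 0 (size 24, align 8) → ends 24
cpu at 24 (size 8, align 8) → ends 32
pid at 32 (size 8, align 8) → ends 40
start_time at 40 (size 8, align 8) → ends 48
uid at 48 (size 4, align 4) → ends 52
gid at 52 (size 14, align 2) → ends 66
state at 66 (size 1, align 1) → ends 67
tail pad 5 to reach multiple of 8
total 72 bytes, alignment 8
80 − 72 = 8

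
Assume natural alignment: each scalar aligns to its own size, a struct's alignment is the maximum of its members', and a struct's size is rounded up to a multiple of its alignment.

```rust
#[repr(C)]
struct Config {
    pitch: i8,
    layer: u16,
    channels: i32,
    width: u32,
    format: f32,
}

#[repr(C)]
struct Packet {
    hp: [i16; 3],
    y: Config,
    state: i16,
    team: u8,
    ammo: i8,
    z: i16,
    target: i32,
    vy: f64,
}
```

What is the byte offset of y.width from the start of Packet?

16

Config: 0..1  pitch  (1B, 1-aligned); 1..2  -- padding (1B); 2..4  layer  (2B, 2-aligned); 4..8  channels  (4B, 4-aligned); 8..12  width  (4B, 4-aligned); 12..16  format  (4B, 4-aligned); sizeof = 16, alignof = 4
0..6  hp  (6B, 2-aligned)
6..8  -- padding (2B)
8..24  y  (16B, 4-aligned)
within Config: width at 8
8 + 8 = 16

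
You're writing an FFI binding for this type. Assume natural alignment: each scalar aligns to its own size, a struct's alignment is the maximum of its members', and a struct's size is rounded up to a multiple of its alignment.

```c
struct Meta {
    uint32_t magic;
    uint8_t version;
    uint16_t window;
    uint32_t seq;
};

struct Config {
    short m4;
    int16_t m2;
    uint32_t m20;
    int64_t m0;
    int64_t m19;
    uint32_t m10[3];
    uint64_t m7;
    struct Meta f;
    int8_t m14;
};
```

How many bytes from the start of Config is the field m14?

Meta: magic at 0 (size 4, align 4) → ends 4; version at 4 (size 1, align 1) → ends 5; pad 1 to align 2 for window; window at 6 (size 2, align 2) → ends 8; seq at 8 (size 4, align 4) → ends 12; total 12 bytes, alignment 4
m4 at 0 (size 2, align 2) → ends 2
m2 at 2 (size 2, align 2) → ends 4
m20 at 4 (size 4, align 4) → ends 8
m0 at 8 (size 8, align 8) → ends 16
m19 at 16 (size 8, align 8) → ends 24
m10 at 24 (size 12, align 4) → ends 36
pad 4 to align 8 for m7
m7 at 40 (size 8, align 8) → ends 48
f at 48 (size 12, align 4) → ends 60
m14 at 60 (size 1, align 1) → ends 61

60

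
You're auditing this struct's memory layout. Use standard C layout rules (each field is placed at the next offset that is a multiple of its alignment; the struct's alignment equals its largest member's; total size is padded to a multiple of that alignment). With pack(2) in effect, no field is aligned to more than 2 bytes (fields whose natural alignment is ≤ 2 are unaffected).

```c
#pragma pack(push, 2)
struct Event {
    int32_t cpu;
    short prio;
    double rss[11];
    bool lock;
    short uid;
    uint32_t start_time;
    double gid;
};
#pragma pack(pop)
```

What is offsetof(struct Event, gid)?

102

@0: cpu [4B, align 2] → 4
@4: prio [2B, align 2] → 6
@6: rss [88B, align 2] → 94
@94: lock [1B, align 1] → 95
+1 pad (align 2)
@96: uid [2B, align 2] → 98
@98: start_time [4B, align 2] → 102
@102: gid [8B, align 2] → 110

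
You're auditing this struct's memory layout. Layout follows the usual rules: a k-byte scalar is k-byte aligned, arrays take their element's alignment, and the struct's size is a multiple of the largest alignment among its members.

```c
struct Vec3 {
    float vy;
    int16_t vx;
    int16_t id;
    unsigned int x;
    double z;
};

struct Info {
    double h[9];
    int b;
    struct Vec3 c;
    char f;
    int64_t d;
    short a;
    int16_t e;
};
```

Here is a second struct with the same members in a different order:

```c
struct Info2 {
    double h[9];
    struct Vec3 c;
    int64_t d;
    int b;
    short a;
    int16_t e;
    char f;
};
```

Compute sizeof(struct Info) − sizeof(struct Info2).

Vec3: 0..4  vy  (4B, 4-aligned); 4..6  vx  (2B, 2-aligned); 6..8  id  (2B, 2-aligned); 8..12  x  (4B, 4-aligned); 12..16  -- padding (4B); 16..24  z  (8B, 8-aligned); sizeof = 24, alignof = 8
0..72  h  (72B, 8-aligned)
72..76  b  (4B, 4-aligned)
76..80  -- padding (4B)
80..104  c  (24B, 8-aligned)
104..105  f  (1B, 1-aligned)
105..112  -- padding (7B)
112..120  d  (8B, 8-aligned)
120..122  a  (2B, 2-aligned)
122..124  e  (2B, 2-aligned)
124..128  -- tail padding (4B)
sizeof = 128, alignof = 8
— Info2 —
0..72  h  (72B, 8-aligned)
72..96  c  (24B, 8-aligned)
96..104  d  (8B, 8-aligned)
104..108  b  (4B, 4-aligned)
108..110  a  (2B, 2-aligned)
110..112  e  (2B, 2-aligned)
112..113  f  (1B, 1-aligned)
113..120  -- tail padding (7B)
sizeof = 120, alignof = 8
128 − 120 = 8

8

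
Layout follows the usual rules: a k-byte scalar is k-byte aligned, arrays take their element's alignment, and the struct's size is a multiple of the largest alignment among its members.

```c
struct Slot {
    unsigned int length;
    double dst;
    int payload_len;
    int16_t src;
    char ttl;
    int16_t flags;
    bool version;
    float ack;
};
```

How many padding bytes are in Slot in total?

6

length at 0 (size 4, align 4) → ends 4
pad 4 to align 8 for dst
dst at 8 (size 8, align 8) → ends 16
payload_len at 16 (size 4, align 4) → ends 20
src at 20 (size 2, align 2) → ends 22
ttl at 22 (size 1, align 1) → ends 23
pad 1 to align 2 for flags
flags at 24 (size 2, align 2) → ends 26
version at 26 (size 1, align 1) → ends 27
pad 1 to align 4 for ack
ack at 28 (size 4, align 4) → ends 32
total 32 bytes, alignment 8
data bytes 26, size 32 → padding 6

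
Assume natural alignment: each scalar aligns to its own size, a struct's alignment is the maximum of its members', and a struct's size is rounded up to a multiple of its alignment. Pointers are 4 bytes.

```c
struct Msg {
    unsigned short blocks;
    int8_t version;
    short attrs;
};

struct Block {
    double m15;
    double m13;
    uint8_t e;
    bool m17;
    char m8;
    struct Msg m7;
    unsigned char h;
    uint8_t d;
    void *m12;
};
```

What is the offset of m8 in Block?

Msg: 0..2  blocks  (2B, 2-aligned); 2..3  version  (1B, 1-aligned); 3..4  -- padding (1B); 4..6  attrs  (2B, 2-aligned); sizeof = 6, alignof = 2
0..8  m15  (8B, 8-aligned)
8..16  m13  (8B, 8-aligned)
16..17  e  (1B, 1-aligned)
17..18  m17  (1B, 1-aligned)
18..19  m8  (1B, 1-aligned)

18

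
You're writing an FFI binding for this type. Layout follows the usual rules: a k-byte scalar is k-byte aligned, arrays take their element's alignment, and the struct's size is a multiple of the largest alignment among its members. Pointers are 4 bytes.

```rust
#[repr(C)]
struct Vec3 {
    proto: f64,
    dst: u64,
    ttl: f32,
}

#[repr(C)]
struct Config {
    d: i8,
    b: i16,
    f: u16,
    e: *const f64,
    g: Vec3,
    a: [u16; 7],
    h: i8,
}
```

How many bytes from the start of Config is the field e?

8

Vec3: @0: proto [8B, align 8] → 8; @8: dst [8B, align 8] → 16; @16: ttl [4B, align 4] → 20; +4 tail pad (align 8); size 24, align 8
@0: d [1B, align 1] → 1
+1 pad (align 2)
@2: b [2B, align 2] → 4
@4: f [2B, align 2] → 6
+2 pad (align 4)
@8: e [4B, align 4] → 12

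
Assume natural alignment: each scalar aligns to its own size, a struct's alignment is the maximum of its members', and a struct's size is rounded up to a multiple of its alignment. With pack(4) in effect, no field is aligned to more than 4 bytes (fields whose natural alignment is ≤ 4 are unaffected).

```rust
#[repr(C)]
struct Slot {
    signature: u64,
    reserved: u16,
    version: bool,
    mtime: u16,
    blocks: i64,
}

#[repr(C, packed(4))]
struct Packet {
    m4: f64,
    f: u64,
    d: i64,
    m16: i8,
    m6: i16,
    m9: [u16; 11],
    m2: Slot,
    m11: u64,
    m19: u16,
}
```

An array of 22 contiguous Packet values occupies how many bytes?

Slot: 0..8  signature  (8B, 8-aligned); 8..10  reserved  (2B, 2-aligned); 10..11  version  (1B, 1-aligned); 11..12  -- padding (1B); 12..14  mtime  (2B, 2-aligned); 14..16  -- padding (2B); 16..24  blocks  (8B, 8-aligned); sizeof = 24, alignof = 8
0..8  m4  (8B, 4-aligned)
8..16  f  (8B, 4-aligned)
16..24  d  (8B, 4-aligned)
24..25  m16  (1B, 1-aligned)
25..26  -- padding (1B)
26..28  m6  (2B, 2-aligned)
28..50  m9  (22B, 2-aligned)
50..52  -- padding (2B)
52..76  m2  (24B, 4-aligned)
76..84  m11  (8B, 4-aligned)
84..86  m19  (2B, 2-aligned)
86..88  -- tail padding (2B)
sizeof = 88, alignof = 4
array of 22: 22 × 88 = 1936

1936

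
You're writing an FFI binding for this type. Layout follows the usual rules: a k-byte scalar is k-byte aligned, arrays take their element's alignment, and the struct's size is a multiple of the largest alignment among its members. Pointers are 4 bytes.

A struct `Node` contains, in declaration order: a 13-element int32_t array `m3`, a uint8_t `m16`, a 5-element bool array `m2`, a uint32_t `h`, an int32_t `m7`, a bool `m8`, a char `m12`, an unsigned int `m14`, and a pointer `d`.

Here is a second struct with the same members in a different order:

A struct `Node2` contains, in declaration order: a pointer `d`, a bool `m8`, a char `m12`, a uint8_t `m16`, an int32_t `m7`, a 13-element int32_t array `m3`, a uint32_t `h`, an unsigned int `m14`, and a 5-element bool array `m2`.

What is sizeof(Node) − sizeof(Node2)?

m3 at 0 (size 52, align 4) → ends 52
m16 at 52 (size 1, align 1) → ends 53
m2 at 53 (size 5, align 1) → ends 58
pad 2 to align 4 for h
h at 60 (size 4, align 4) → ends 64
m7 at 64 (size 4, align 4) → ends 68
m8 at 68 (size 1, align 1) → ends 69
m12 at 69 (size 1, align 1) → ends 70
pad 2 to align 4 for m14
m14 at 72 (size 4, align 4) → ends 76
d at 76 (size 4, align 4) → ends 80
total 80 bytes, alignment 4
— Node2 —
d at 0 (size 4, align 4) → ends 4
m8 at 4 (size 1, align 1) → ends 5
m12 at 5 (size 1, align 1) → ends 6
m16 at 6 (size 1, align 1) → ends 7
pad 1 to align 4 for m7
m7 at 8 (size 4, align 4) → ends 12
m3 at 12 (size 52, align 4) → ends 64
h at 64 (size 4, align 4) → ends 68
m14 at 68 (size 4, align 4) → ends 72
m2 at 72 (size 5, align 1) → ends 77
tail pad 3 to reach multiple of 4
total 80 bytes, alignment 4
80 − 80 = 0

0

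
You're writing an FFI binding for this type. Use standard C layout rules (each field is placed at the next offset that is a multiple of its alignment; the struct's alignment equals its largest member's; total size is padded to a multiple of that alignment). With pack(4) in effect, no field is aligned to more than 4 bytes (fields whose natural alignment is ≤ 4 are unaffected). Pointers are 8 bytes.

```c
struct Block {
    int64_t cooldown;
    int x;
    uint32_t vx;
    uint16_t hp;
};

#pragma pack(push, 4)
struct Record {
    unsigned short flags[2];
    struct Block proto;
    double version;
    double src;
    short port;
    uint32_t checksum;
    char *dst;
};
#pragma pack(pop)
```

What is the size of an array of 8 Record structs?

Block: 0..8  cooldown  (8B, 8-aligned); 8..12  x  (4B, 4-aligned); 12..16  vx  (4B, 4-aligned); 16..18  hp  (2B, 2-aligned); 18..24  -- tail padding (6B); sizeof = 24, alignof = 8
0..4  flags  (4B, 2-aligned)
4..28  proto  (24B, 4-aligned)
28..36  version  (8B, 4-aligned)
36..44  src  (8B, 4-aligned)
44..46  port  (2B, 2-aligned)
46..48  -- padding (2B)
48..52  checksum  (4B, 4-aligned)
52..60  dst  (8B, 4-aligned)
sizeof = 60, alignof = 4
array of 8: 8 × 60 = 480

480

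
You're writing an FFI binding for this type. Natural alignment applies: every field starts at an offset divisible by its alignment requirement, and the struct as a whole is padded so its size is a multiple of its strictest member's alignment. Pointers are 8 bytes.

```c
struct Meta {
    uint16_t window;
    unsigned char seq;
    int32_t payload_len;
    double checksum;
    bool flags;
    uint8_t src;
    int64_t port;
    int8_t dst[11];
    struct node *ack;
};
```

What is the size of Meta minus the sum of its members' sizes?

@0: window [2B, align 2] → 2
@2: seq [1B, align 1] → 3
+1 pad (align 4)
@4: payload_len [4B, align 4] → 8
@8: checksum [8B, align 8] → 16
@16: flags [1B, align 1] → 17
@17: src [1B, align 1] → 18
+6 pad (align 8)
@24: port [8B, align 8] → 32
@32: dst [11B, align 1] → 43
+5 pad (align 8)
@48: ack [8B, align 8] → 56
size 56, align 8
data bytes 44, size 56 → padding 12

12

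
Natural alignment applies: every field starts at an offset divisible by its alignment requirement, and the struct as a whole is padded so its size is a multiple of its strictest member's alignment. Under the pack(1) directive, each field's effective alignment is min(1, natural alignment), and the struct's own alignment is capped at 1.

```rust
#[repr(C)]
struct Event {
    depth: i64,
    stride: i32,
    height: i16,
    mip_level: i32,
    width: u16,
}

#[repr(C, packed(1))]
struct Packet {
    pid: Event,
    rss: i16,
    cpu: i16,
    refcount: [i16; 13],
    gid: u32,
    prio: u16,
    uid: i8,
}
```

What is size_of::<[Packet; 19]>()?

Event: depth at 0 (size 8, align 8) → ends 8; stride at 8 (size 4, align 4) → ends 12; height at 12 (size 2, align 2) → ends 14; pad 2 to align 4 for mip_level; mip_level at 16 (size 4, align 4) → ends 20; width at 20 (size 2, align 2) → ends 22; tail pad 2 to reach multiple of 8; total 24 bytes, alignment 8
pid at 0 (size 24, align 1) → ends 24
rss at 24 (size 2, align 1) → ends 26
cpu at 26 (size 2, align 1) → ends 28
refcount at 28 (size 26, align 1) → ends 54
gid at 54 (size 4, align 1) → ends 58
prio at 58 (size 2, align 1) → ends 60
uid at 60 (size 1, align 1) → ends 61
total 61 bytes, alignment 1
array of 19: 19 × 61 = 1159

1159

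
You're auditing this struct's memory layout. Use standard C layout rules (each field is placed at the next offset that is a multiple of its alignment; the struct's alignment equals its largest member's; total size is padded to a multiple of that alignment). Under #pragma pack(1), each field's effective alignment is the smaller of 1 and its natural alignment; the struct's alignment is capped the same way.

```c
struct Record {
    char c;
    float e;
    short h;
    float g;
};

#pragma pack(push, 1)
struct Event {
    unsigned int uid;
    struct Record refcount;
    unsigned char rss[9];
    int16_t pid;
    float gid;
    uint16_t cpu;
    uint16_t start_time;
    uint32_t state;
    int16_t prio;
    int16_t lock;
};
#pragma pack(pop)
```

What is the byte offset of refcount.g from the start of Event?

Record: @0: c [1B, align 1] → 1; +3 pad (align 4); @4: e [4B, align 4] → 8; @8: h [2B, align 2] → 10; +2 pad (align 4); @12: g [4B, align 4] → 16; size 16, align 4
@0: uid [4B, align 1] → 4
@4: refcount [16B, align 1] → 20
within Record: g at 12
4 + 12 = 16

16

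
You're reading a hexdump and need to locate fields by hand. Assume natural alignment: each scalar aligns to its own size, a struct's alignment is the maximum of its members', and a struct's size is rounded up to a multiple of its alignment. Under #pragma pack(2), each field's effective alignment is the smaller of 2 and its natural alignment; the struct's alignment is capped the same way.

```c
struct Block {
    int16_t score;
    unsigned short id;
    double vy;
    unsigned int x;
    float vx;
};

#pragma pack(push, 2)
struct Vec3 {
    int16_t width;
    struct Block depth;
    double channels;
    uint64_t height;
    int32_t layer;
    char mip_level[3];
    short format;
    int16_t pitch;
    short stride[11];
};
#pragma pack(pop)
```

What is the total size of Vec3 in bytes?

Block: @0: score [2B, align 2] → 2; @2: id [2B, align 2] → 4; +4 pad (align 8); @8: vy [8B, align 8] → 16; @16: x [4B, align 4] → 20; @20: vx [4B, align 4] → 24; size 24, align 8
@0: width [2B, align 2] → 2
@2: depth [24B, align 2] → 26
@26: channels [8B, align 2] → 34
@34: height [8B, align 2] → 42
@42: layer [4B, align 2] → 46
@46: mip_level [3B, align 1] → 49
+1 pad (align 2)
@50: format [2B, align 2] → 52
@52: pitch [2B, align 2] → 54
@54: stride [22B, align 2] → 76
size 76, align 2

76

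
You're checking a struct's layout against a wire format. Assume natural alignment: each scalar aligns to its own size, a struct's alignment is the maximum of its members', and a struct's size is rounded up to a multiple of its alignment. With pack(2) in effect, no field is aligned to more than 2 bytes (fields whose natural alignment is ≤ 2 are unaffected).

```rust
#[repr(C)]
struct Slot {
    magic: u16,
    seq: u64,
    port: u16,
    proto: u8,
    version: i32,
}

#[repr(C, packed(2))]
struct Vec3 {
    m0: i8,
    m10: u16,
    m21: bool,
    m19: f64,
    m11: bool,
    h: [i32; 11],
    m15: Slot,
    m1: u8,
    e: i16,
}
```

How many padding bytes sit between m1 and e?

1

Slot: @0: magic [2B, align 2] → 2; +6 pad (align 8); @8: seq [8B, align 8] → 16; @16: port [2B, align 2] → 18; @18: proto [1B, align 1] → 19; +1 pad (align 4); @20: version [4B, align 4] → 24; size 24, align 8
@0: m0 [1B, align 1] → 1
+1 pad (align 2)
@2: m10 [2B, align 2] → 4
@4: m21 [1B, align 1] → 5
+1 pad (align 2)
@6: m19 [8B, align 2] → 14
@14: m11 [1B, align 1] → 15
+1 pad (align 2)
@16: h [44B, align 2] → 60
@60: m15 [24B, align 2] → 84
@84: m1 [1B, align 1] → 85
+1 pad (align 2)
@86: e [2B, align 2] → 88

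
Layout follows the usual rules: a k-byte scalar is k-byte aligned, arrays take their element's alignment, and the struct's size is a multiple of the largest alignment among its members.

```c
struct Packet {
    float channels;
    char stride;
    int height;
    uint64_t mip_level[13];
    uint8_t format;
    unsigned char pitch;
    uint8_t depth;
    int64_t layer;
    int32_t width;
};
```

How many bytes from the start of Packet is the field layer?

@0: channels [4B, align 4] → 4
@4: stride [1B, align 1] → 5
+3 pad (align 4)
@8: height [4B, align 4] → 12
+4 pad (align 8)
@16: mip_level [104B, align 8] → 120
@120: format [1B, align 1] → 121
@121: pitch [1B, align 1] → 122
@122: depth [1B, align 1] → 123
+5 pad (align 8)
@128: layer [8B, align 8] → 136

128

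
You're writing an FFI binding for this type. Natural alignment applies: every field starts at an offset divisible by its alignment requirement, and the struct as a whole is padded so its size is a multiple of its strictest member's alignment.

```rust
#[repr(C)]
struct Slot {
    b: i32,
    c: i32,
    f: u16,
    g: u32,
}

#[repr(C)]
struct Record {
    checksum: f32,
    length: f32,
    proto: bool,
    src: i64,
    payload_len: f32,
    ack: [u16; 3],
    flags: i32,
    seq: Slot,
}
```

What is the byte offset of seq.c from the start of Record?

Slot: @0: b [4B, align 4] → 4; @4: c [4B, align 4] → 8; @8: f [2B, align 2] → 10; +2 pad (align 4); @12: g [4B, align 4] → 16; size 16, align 4
@0: checksum [4B, align 4] → 4
@4: length [4B, align 4] → 8
@8: proto [1B, align 1] → 9
+7 pad (align 8)
@16: src [8B, align 8] → 24
@24: payload_len [4B, align 4] → 28
@28: ack [6B, align 2] → 34
+2 pad (align 4)
@36: flags [4B, align 4] → 40
@40: seq [16B, align 4] → 56
within Slot: c at 4
40 + 4 = 44

44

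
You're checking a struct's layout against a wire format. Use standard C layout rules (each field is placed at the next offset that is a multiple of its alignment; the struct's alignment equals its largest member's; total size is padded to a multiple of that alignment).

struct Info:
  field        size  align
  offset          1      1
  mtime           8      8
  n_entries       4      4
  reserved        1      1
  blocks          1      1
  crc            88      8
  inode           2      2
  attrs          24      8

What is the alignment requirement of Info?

member alignments: offset=1, mtime=8, n_entries=4, reserved=1, blocks=1, crc=8, inode=2, attrs=8
max = 8

8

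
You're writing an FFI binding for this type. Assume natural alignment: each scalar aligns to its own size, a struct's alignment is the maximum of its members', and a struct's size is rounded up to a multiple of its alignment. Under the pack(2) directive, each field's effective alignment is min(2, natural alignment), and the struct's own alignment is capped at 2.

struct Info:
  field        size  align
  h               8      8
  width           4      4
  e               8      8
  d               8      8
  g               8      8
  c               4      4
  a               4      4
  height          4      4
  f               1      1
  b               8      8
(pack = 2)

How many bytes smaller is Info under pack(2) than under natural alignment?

natural layout:
  0..8  h  (8B, 8-aligned)
  8..12  width  (4B, 4-aligned)
  12..16  -- padding (4B)
  16..24  e  (8B, 8-aligned)
  24..32  d  (8B, 8-aligned)
  32..40  g  (8B, 8-aligned)
  40..44  c  (4B, 4-aligned)
  44..48  a  (4B, 4-aligned)
  48..52  height  (4B, 4-aligned)
  52..53  f  (1B, 1-aligned)
  53..56  -- padding (3B)
  56..64  b  (8B, 8-aligned)
  sizeof = 64, alignof = 8
packed(2) layout:
  0..8  h  (8B, 2-aligned)
  8..12  width  (4B, 2-aligned)
  12..20  e  (8B, 2-aligned)
  20..28  d  (8B, 2-aligned)
  28..36  g  (8B, 2-aligned)
  36..40  c  (4B, 2-aligned)
  40..44  a  (4B, 2-aligned)
  44..48  height  (4B, 2-aligned)
  48..49  f  (1B, 1-aligned)
  49..50  -- padding (1B)
  50..58  b  (8B, 2-aligned)
  sizeof = 58, alignof = 2
64 − 58 = 6

6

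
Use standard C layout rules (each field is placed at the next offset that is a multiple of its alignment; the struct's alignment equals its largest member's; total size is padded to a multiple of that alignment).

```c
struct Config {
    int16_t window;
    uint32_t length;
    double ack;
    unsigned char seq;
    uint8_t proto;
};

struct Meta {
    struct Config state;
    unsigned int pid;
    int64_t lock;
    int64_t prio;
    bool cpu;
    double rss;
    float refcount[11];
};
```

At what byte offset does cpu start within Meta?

48

Config: 0..2  window  (2B, 2-aligned); 2..4  -- padding (2B); 4..8  length  (4B, 4-aligned); 8..16  ack  (8B, 8-aligned); 16..17  seq  (1B, 1-aligned); 17..18  proto  (1B, 1-aligned); 18..24  -- tail padding (6B); sizeof = 24, alignof = 8
0..24  state  (24B, 8-aligned)
24..28  pid  (4B, 4-aligned)
28..32  -- padding (4B)
32..40  lock  (8B, 8-aligned)
40..48  prio  (8B, 8-aligned)
48..49  cpu  (1B, 1-aligned)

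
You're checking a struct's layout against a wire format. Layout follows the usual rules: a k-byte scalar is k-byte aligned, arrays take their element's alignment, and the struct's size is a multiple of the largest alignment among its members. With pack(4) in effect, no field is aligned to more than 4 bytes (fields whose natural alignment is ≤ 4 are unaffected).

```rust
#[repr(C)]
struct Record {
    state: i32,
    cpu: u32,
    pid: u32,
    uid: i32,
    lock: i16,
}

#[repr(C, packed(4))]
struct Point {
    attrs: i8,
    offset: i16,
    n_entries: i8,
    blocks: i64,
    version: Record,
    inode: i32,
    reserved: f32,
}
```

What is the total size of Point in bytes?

44

Record: 0..4  state  (4B, 4-aligned); 4..8  cpu  (4B, 4-aligned); 8..12  pid  (4B, 4-aligned); 12..16  uid  (4B, 4-aligned); 16..18  lock  (2B, 2-aligned); 18..20  -- tail padding (2B); sizeof = 20, alignof = 4
0..1  attrs  (1B, 1-aligned)
1..2  -- padding (1B)
2..4  offset  (2B, 2-aligned)
4..5  n_entries  (1B, 1-aligned)
5..8  -- padding (3B)
8..16  blocks  (8B, 4-aligned)
16..36  version  (20B, 4-aligned)
36..40  inode  (4B, 4-aligned)
40..44  reserved  (4B, 4-aligned)
sizeof = 44, alignof = 4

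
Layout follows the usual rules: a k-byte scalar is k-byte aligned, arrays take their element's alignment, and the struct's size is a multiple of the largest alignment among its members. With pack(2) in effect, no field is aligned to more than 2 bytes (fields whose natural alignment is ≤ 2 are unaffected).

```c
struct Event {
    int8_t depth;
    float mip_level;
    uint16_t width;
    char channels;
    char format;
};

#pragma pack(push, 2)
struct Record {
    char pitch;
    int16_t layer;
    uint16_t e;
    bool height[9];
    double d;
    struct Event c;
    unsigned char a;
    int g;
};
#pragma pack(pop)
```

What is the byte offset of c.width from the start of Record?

32

Event: 0..1  depth  (1B, 1-aligned); 1..4  -- padding (3B); 4..8  mip_level  (4B, 4-aligned); 8..10  width  (2B, 2-aligned); 10..11  channels  (1B, 1-aligned); 11..12  format  (1B, 1-aligned); sizeof = 12, alignof = 4
0..1  pitch  (1B, 1-aligned)
1..2  -- padding (1B)
2..4  layer  (2B, 2-aligned)
4..6  e  (2B, 2-aligned)
6..15  height  (9B, 1-aligned)
15..16  -- padding (1B)
16..24  d  (8B, 2-aligned)
24..36  c  (12B, 2-aligned)
within Event: width at 8
24 + 8 = 32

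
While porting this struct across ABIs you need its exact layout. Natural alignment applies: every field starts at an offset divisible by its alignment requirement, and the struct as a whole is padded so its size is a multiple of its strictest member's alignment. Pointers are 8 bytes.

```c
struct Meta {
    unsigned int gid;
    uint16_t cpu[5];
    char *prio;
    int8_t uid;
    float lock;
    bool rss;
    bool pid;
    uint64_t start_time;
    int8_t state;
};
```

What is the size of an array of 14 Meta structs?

784

0..4  gid  (4B, 4-aligned)
4..14  cpu  (10B, 2-aligned)
14..16  -- padding (2B)
16..24  prio  (8B, 8-aligned)
24..25  uid  (1B, 1-aligned)
25..28  -- padding (3B)
28..32  lock  (4B, 4-aligned)
32..33  rss  (1B, 1-aligned)
33..34  pid  (1B, 1-aligned)
34..40  -- padding (6B)
40..48  start_time  (8B, 8-aligned)
48..49  state  (1B, 1-aligned)
49..56  -- tail padding (7B)
sizeof = 56, alignof = 8
array of 14: 14 × 56 = 784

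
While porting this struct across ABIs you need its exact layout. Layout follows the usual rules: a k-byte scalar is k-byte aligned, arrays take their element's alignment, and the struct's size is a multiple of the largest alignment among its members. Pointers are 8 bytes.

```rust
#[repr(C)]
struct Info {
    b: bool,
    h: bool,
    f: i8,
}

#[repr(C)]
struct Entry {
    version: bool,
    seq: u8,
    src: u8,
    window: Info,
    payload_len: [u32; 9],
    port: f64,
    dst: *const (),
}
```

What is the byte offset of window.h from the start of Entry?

Info: @0: b [1B, align 1] → 1; @1: h [1B, align 1] → 2; @2: f [1B, align 1] → 3; size 3, align 1
@0: version [1B, align 1] → 1
@1: seq [1B, align 1] → 2
@2: src [1B, align 1] → 3
@3: window [3B, align 1] → 6
within Info: h at 1
3 + 1 = 4

4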